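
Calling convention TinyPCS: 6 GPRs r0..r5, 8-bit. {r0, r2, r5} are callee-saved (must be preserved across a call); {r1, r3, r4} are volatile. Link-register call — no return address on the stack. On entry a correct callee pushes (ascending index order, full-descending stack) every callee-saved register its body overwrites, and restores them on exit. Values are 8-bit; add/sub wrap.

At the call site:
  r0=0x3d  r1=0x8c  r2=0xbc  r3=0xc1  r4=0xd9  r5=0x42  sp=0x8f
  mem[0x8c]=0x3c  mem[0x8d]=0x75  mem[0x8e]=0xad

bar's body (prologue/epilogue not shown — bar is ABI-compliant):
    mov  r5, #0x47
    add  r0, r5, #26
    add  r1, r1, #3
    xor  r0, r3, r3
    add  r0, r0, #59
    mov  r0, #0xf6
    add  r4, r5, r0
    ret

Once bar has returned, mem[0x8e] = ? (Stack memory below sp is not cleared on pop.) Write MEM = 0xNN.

MEM = 0x3d

prologue: push r0 → mem[0x8e]=0x3d, sp=0x8e
prologue: push r5 → mem[0x8d]=0x42, sp=0x8d
body[0] mov  r5, #0x47 → r5=0x47
body[1] add  r0, r5, #26 → r0=0x61
body[2] add  r1, r1, #3 → r1=0x8f
body[3] xor  r0, r3, r3 → r0=0x00
body[4] add  r0, r0, #59 → r0=0x3b
body[5] mov  r0, #0xf6 → r0=0xf6
body[6] add  r4, r5, r0 → r4=0x3d
epilogue: pop r5=0x42, sp=0x8e
epilogue: pop r0=0x3d, sp=0x8f
prologue pushed ['r0', 'r5'] at ['0x8e', '0x8d']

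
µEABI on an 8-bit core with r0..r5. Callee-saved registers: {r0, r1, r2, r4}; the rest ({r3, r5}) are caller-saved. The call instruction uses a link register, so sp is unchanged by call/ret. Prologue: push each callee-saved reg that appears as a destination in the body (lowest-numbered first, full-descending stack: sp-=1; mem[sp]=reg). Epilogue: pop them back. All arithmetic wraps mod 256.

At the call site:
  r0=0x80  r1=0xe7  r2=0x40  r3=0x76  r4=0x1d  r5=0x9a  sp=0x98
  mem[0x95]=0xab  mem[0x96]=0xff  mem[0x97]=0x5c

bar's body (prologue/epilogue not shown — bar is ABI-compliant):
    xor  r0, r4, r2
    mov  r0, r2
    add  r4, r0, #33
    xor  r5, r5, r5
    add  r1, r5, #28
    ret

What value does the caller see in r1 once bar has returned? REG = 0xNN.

REG = 0xe7

prologue: push r0 -> mem[0x97]=0x80, sp=0x97
prologue: push r1 -> mem[0x96]=0xe7, sp=0x96
prologue: push r4 -> mem[0x95]=0x1d, sp=0x95
body[0] xor  r0, r4, r2 -> r0=0x5d
body[1] mov  r0, r2 -> r0=0x40
body[2] add  r4, r0, #33 -> r4=0x61
body[3] xor  r5, r5, r5 -> r5=0x00
body[4] add  r1, r5, #28 -> r1=0x1c
epilogue: pop r4=0x1d, sp=0x96
epilogue: pop r1=0xe7, sp=0x97
epilogue: pop r0=0x80, sp=0x98
r1 is callee-saved -> restored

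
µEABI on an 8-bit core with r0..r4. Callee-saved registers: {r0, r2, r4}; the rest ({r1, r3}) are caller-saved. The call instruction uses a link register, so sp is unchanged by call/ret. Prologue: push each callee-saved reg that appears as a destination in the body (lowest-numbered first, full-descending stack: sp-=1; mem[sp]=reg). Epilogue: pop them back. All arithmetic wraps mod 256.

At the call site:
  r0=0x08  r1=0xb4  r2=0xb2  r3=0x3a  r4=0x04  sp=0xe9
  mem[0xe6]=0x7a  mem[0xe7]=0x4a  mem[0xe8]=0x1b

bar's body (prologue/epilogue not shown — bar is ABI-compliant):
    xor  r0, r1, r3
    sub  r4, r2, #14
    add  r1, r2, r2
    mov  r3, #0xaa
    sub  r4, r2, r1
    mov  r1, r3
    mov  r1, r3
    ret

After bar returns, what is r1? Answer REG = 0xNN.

REG = 0xaa

prologue: push r0 → mem[0xe8]=0x08, sp=0xe8
prologue: push r4 → mem[0xe7]=0x04, sp=0xe7
body[0] xor  r0, r1, r3 → r0=0x8e
body[1] sub  r4, r2, #14 → r4=0xa4
body[2] add  r1, r2, r2 → r1=0x64
body[3] mov  r3, #0xaa → r3=0xaa
body[4] sub  r4, r2, r1 → r4=0x4e
body[5] mov  r1, r3 → r1=0xaa
body[6] mov  r1, r3 → r1=0xaa
epilogue: pop r4=0x04, sp=0xe8
epilogue: pop r0=0x08, sp=0xe9
r1 is caller-saved → body value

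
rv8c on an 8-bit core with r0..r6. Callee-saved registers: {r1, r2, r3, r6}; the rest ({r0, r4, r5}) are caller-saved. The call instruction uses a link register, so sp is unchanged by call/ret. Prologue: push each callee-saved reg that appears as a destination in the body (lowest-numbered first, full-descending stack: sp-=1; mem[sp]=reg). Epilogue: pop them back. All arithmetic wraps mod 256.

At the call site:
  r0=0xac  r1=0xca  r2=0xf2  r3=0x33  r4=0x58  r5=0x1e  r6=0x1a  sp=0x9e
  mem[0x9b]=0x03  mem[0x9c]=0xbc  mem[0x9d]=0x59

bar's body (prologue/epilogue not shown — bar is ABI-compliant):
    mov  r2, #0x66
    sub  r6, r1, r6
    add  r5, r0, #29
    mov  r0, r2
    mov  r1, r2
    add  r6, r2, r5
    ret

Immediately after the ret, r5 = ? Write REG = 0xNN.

prologue: push r1 → mem[0x9d]=0xca, sp=0x9d
prologue: push r2 → mem[0x9c]=0xf2, sp=0x9c
prologue: push r6 → mem[0x9b]=0x1a, sp=0x9b
body[0] mov  r2, #0x66 → r2=0x66
body[1] sub  r6, r1, r6 → r6=0xb0
body[2] add  r5, r0, #29 → r5=0xc9
body[3] mov  r0, r2 → r0=0x66
body[4] mov  r1, r2 → r1=0x66
body[5] add  r6, r2, r5 → r6=0x2f
epilogue: pop r6=0x1a, sp=0x9c
epilogue: pop r2=0xf2, sp=0x9d
epilogue: pop r1=0xca, sp=0x9e
r5 is caller-saved → body value

REG = 0xc9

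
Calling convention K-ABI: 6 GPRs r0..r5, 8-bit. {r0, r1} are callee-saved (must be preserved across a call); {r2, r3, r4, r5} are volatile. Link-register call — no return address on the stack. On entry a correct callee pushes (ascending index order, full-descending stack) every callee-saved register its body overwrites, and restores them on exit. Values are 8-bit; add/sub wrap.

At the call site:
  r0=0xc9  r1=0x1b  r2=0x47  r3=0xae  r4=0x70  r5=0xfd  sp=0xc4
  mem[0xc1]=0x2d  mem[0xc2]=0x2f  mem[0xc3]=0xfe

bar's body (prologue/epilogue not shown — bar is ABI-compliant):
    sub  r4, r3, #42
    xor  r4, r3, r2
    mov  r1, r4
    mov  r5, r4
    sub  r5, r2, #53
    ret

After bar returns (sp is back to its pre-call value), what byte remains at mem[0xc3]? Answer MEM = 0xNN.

MEM = 0x1b

prologue: push r1 → mem[0xc3]=0x1b, sp=0xc3
body[0] sub  r4, r3, #42 → r4=0x84
body[1] xor  r4, r3, r2 → r4=0xe9
body[2] mov  r1, r4 → r1=0xe9
body[3] mov  r5, r4 → r5=0xe9
body[4] sub  r5, r2, #53 → r5=0x12
epilogue: pop r1=0x1b, sp=0xc4
prologue pushed ['r1'] at ['0xc3']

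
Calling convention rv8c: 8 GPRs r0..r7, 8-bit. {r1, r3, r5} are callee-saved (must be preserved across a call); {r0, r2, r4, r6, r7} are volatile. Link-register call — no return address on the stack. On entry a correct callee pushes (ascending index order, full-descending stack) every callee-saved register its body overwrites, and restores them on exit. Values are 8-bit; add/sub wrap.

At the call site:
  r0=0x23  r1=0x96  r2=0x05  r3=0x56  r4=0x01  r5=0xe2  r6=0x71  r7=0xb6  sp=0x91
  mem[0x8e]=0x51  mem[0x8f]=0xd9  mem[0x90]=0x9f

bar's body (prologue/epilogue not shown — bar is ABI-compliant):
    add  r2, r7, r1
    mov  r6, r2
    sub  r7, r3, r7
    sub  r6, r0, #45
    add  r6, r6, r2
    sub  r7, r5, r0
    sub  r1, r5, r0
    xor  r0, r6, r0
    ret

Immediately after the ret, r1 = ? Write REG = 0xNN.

REG = 0x96

prologue: push r1 → mem[0x90]=0x96, sp=0x90
body[0] add  r2, r7, r1 → r2=0x4c
body[1] mov  r6, r2 → r6=0x4c
body[2] sub  r7, r3, r7 → r7=0xa0
body[3] sub  r6, r0, #45 → r6=0xf6
body[4] add  r6, r6, r2 → r6=0x42
body[5] sub  r7, r5, r0 → r7=0xbf
body[6] sub  r1, r5, r0 → r1=0xbf
body[7] xor  r0, r6, r0 → r0=0x61
epilogue: pop r1=0x96, sp=0x91
r1 is callee-saved → restored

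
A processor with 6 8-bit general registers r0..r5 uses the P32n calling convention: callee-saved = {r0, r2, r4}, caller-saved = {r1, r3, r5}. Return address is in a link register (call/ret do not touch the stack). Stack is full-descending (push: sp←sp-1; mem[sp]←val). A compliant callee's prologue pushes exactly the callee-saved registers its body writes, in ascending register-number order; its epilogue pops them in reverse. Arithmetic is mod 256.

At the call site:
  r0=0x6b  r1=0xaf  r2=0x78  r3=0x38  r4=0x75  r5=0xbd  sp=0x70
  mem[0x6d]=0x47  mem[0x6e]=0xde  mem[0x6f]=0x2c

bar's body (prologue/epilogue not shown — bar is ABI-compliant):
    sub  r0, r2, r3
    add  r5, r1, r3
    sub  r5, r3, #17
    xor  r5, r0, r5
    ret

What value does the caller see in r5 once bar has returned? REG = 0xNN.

REG = 0x67

prologue: push r0 -> mem[0x6f]=0x6b, sp=0x6f
body[0] sub  r0, r2, r3 -> r0=0x40
body[1] add  r5, r1, r3 -> r5=0xe7
body[2] sub  r5, r3, #17 -> r5=0x27
body[3] xor  r5, r0, r5 -> r5=0x67
epilogue: pop r0=0x6b, sp=0x70
r5 is caller-saved -> body value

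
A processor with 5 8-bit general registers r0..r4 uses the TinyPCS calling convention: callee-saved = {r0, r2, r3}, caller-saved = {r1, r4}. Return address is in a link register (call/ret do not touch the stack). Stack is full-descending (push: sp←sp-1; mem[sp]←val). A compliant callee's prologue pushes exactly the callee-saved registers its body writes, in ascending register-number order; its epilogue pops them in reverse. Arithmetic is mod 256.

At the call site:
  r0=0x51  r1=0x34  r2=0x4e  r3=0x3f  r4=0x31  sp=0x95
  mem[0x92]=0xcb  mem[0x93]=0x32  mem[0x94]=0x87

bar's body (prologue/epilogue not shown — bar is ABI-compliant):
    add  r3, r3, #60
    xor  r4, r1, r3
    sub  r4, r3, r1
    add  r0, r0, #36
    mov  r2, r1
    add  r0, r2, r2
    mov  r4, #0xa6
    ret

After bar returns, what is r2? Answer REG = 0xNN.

REG = 0x4e

prologue: push r0 → mem[0x94]=0x51, sp=0x94
prologue: push r2 → mem[0x93]=0x4e, sp=0x93
prologue: push r3 → mem[0x92]=0x3f, sp=0x92
body[0] add  r3, r3, #60 → r3=0x7b
body[1] xor  r4, r1, r3 → r4=0x4f
body[2] sub  r4, r3, r1 → r4=0x47
body[3] add  r0, r0, #36 → r0=0x75
body[4] mov  r2, r1 → r2=0x34
body[5] add  r0, r2, r2 → r0=0x68
body[6] mov  r4, #0xa6 → r4=0xa6
epilogue: pop r3=0x3f, sp=0x93
epilogue: pop r2=0x4e, sp=0x94
epilogue: pop r0=0x51, sp=0x95
r2 is callee-saved → restored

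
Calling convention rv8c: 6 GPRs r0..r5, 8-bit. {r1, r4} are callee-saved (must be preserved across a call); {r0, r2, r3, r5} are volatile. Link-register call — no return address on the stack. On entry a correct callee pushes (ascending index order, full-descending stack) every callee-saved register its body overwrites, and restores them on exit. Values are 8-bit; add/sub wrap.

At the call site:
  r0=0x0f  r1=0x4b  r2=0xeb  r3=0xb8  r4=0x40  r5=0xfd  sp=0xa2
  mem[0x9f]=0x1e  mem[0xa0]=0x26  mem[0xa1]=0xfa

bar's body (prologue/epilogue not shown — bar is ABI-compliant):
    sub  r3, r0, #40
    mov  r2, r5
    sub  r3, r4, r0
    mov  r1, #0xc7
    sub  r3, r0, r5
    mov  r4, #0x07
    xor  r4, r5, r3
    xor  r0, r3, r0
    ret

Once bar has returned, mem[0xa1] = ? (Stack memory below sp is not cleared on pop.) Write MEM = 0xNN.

MEM = 0x4b

prologue: push r1 → mem[0xa1]=0x4b, sp=0xa1
prologue: push r4 → mem[0xa0]=0x40, sp=0xa0
body[0] sub  r3, r0, #40 → r3=0xe7
body[1] mov  r2, r5 → r2=0xfd
body[2] sub  r3, r4, r0 → r3=0x31
body[3] mov  r1, #0xc7 → r1=0xc7
body[4] sub  r3, r0, r5 → r3=0x12
body[5] mov  r4, #0x07 → r4=0x07
body[6] xor  r4, r5, r3 → r4=0xef
body[7] xor  r0, r3, r0 → r0=0x1d
epilogue: pop r4=0x40, sp=0xa1
epilogue: pop r1=0x4b, sp=0xa2
prologue pushed ['r1', 'r4'] at ['0xa1', '0xa0']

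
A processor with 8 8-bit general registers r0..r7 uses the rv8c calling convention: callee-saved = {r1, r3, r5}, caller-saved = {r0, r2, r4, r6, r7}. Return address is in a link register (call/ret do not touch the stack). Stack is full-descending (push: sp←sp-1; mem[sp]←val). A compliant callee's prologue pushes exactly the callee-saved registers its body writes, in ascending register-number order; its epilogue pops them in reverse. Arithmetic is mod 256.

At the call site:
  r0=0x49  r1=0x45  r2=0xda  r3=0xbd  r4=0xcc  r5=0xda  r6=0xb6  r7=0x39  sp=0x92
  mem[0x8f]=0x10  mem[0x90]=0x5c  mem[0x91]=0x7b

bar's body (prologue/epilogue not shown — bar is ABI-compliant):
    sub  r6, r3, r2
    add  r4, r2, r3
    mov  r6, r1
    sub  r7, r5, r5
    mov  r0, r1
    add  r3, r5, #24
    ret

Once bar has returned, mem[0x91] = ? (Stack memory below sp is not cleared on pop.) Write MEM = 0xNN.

MEM = 0xbd

prologue: push r3 → mem[0x91]=0xbd, sp=0x91
body[0] sub  r6, r3, r2 → r6=0xe3
body[1] add  r4, r2, r3 → r4=0x97
body[2] mov  r6, r1 → r6=0x45
body[3] sub  r7, r5, r5 → r7=0x00
body[4] mov  r0, r1 → r0=0x45
body[5] add  r3, r5, #24 → r3=0xf2
epilogue: pop r3=0xbd, sp=0x92
prologue pushed ['r3'] at ['0x91']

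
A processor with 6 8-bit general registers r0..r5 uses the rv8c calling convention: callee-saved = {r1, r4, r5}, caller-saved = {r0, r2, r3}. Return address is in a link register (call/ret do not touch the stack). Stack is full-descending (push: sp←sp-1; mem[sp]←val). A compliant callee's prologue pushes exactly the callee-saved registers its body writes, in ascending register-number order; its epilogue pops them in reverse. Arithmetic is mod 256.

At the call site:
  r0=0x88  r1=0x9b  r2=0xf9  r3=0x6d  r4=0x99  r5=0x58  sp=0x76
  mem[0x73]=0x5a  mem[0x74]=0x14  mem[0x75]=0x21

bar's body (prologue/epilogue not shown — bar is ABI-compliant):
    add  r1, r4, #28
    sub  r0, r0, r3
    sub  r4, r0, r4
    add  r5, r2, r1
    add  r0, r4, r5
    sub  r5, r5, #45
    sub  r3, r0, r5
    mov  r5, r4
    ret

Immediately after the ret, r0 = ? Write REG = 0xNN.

REG = 0x30

prologue: push r1 → mem[0x75]=0x9b, sp=0x75
prologue: push r4 → mem[0x74]=0x99, sp=0x74
prologue: push r5 → mem[0x73]=0x58, sp=0x73
body[0] add  r1, r4, #28 → r1=0xb5
body[1] sub  r0, r0, r3 → r0=0x1b
body[2] sub  r4, r0, r4 → r4=0x82
body[3] add  r5, r2, r1 → r5=0xae
body[4] add  r0, r4, r5 → r0=0x30
body[5] sub  r5, r5, #45 → r5=0x81
body[6] sub  r3, r0, r5 → r3=0xaf
body[7] mov  r5, r4 → r5=0x82
epilogue: pop r5=0x58, sp=0x74
epilogue: pop r4=0x99, sp=0x75
epilogue: pop r1=0x9b, sp=0x76
r0 is caller-saved → body value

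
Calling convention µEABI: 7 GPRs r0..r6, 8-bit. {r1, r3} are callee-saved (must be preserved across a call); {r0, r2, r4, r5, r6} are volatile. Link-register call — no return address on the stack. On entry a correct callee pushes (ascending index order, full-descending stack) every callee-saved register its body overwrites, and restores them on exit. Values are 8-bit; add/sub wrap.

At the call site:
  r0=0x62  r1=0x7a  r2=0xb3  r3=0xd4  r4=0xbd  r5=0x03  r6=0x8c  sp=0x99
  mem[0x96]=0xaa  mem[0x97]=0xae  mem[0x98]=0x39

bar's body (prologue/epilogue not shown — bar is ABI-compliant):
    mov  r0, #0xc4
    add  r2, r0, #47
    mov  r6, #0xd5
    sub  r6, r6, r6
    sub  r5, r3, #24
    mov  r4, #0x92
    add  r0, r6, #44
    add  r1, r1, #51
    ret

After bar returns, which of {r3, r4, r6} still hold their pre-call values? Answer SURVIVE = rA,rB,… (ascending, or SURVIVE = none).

SURVIVE = r3

prologue: push r1 -> mem[0x98]=0x7a, sp=0x98
body[0] mov  r0, #0xc4 -> r0=0xc4
body[1] add  r2, r0, #47 -> r2=0xf3
body[2] mov  r6, #0xd5 -> r6=0xd5
body[3] sub  r6, r6, r6 -> r6=0x00
body[4] sub  r5, r3, #24 -> r5=0xbc
body[5] mov  r4, #0x92 -> r4=0x92
body[6] add  r0, r6, #44 -> r0=0x2c
body[7] add  r1, r1, #51 -> r1=0xad
epilogue: pop r1=0x7a, sp=0x99
r3: callee-saved, written=False
r4: caller-saved, written=True
r6: caller-saved, written=True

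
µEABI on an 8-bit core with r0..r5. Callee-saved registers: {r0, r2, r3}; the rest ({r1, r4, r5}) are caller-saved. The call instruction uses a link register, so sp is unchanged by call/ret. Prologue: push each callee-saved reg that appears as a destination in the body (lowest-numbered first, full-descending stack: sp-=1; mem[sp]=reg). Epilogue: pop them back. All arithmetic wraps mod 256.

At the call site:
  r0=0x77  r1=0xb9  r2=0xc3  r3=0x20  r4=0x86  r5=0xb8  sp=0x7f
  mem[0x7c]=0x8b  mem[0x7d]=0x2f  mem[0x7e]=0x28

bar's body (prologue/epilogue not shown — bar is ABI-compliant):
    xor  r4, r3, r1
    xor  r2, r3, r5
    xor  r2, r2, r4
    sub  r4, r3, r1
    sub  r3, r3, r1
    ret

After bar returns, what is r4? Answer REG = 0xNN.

REG = 0x67

prologue: push r2 → mem[0x7e]=0xc3, sp=0x7e
prologue: push r3 → mem[0x7d]=0x20, sp=0x7d
body[0] xor  r4, r3, r1 → r4=0x99
body[1] xor  r2, r3, r5 → r2=0x98
body[2] xor  r2, r2, r4 → r2=0x01
body[3] sub  r4, r3, r1 → r4=0x67
body[4] sub  r3, r3, r1 → r3=0x67
epilogue: pop r3=0x20, sp=0x7e
epilogue: pop r2=0xc3, sp=0x7f
r4 is caller-saved → body value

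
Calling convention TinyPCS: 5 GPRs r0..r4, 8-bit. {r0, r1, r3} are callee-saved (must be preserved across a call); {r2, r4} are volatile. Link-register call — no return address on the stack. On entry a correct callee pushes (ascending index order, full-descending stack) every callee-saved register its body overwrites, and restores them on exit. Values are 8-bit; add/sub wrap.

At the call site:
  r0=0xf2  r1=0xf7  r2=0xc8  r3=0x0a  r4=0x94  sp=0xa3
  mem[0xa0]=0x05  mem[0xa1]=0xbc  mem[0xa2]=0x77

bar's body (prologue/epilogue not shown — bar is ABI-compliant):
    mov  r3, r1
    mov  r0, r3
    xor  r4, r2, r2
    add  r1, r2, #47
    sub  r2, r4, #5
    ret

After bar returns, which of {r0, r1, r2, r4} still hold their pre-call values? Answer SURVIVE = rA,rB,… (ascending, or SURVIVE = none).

prologue: push r0 -> mem[0xa2]=0xf2, sp=0xa2
prologue: push r1 -> mem[0xa1]=0xf7, sp=0xa1
prologue: push r3 -> mem[0xa0]=0x0a, sp=0xa0
body[0] mov  r3, r1 -> r3=0xf7
body[1] mov  r0, r3 -> r0=0xf7
body[2] xor  r4, r2, r2 -> r4=0x00
body[3] add  r1, r2, #47 -> r1=0xf7
body[4] sub  r2, r4, #5 -> r2=0xfb
epilogue: pop r3=0x0a, sp=0xa1
epilogue: pop r1=0xf7, sp=0xa2
epilogue: pop r0=0xf2, sp=0xa3
r0: callee-saved, written=True
r1: callee-saved, written=True
r2: caller-saved, written=True
r4: caller-saved, written=True

SURVIVE = r0,r1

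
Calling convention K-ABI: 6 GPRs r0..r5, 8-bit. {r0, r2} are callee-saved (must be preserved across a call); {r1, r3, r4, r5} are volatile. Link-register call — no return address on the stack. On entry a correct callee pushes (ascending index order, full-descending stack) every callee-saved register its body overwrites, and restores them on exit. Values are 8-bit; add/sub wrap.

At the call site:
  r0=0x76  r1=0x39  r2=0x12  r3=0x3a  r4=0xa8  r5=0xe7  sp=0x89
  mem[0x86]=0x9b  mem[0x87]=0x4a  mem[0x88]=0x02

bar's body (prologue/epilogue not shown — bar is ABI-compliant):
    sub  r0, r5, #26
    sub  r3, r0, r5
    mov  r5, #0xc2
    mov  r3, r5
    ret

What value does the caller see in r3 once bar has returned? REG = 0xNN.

REG = 0xc2

prologue: push r0 → mem[0x88]=0x76, sp=0x88
body[0] sub  r0, r5, #26 → r0=0xcd
body[1] sub  r3, r0, r5 → r3=0xe6
body[2] mov  r5, #0xc2 → r5=0xc2
body[3] mov  r3, r5 → r3=0xc2
epilogue: pop r0=0x76, sp=0x89
r3 is caller-saved → body value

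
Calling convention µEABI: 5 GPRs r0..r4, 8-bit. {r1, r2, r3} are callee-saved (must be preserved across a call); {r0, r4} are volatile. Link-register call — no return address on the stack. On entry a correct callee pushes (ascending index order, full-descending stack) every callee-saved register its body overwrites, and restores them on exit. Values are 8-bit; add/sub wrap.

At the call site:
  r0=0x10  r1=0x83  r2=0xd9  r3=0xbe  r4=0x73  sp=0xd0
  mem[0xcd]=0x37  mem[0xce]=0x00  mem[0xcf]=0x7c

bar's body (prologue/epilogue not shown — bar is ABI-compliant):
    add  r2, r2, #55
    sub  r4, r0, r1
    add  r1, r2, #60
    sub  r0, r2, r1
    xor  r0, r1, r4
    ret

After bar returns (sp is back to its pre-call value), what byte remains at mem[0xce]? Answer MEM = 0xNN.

prologue: push r1 → mem[0xcf]=0x83, sp=0xcf
prologue: push r2 → mem[0xce]=0xd9, sp=0xce
body[0] add  r2, r2, #55 → r2=0x10
body[1] sub  r4, r0, r1 → r4=0x8d
body[2] add  r1, r2, #60 → r1=0x4c
body[3] sub  r0, r2, r1 → r0=0xc4
body[4] xor  r0, r1, r4 → r0=0xc1
epilogue: pop r2=0xd9, sp=0xcf
epilogue: pop r1=0x83, sp=0xd0
prologue pushed ['r1', 'r2'] at ['0xcf', '0xce']

MEM = 0xd9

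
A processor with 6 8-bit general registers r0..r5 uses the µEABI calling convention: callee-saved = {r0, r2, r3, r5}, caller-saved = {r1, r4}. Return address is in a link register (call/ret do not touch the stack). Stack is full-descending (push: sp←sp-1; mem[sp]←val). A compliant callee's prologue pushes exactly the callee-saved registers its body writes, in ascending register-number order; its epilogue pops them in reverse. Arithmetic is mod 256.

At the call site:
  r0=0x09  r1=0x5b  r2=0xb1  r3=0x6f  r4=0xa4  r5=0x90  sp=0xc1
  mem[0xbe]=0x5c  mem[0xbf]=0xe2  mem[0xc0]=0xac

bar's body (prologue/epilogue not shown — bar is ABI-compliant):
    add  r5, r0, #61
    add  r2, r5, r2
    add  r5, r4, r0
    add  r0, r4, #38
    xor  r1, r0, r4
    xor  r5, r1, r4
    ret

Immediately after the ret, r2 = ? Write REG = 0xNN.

REG = 0xb1

prologue: push r0 → mem[0xc0]=0x09, sp=0xc0
prologue: push r2 → mem[0xbf]=0xb1, sp=0xbf
prologue: push r5 → mem[0xbe]=0x90, sp=0xbe
body[0] add  r5, r0, #61 → r5=0x46
body[1] add  r2, r5, r2 → r2=0xf7
body[2] add  r5, r4, r0 → r5=0xad
body[3] add  r0, r4, #38 → r0=0xca
body[4] xor  r1, r0, r4 → r1=0x6e
body[5] xor  r5, r1, r4 → r5=0xca
epilogue: pop r5=0x90, sp=0xbf
epilogue: pop r2=0xb1, sp=0xc0
epilogue: pop r0=0x09, sp=0xc1
r2 is callee-saved → restored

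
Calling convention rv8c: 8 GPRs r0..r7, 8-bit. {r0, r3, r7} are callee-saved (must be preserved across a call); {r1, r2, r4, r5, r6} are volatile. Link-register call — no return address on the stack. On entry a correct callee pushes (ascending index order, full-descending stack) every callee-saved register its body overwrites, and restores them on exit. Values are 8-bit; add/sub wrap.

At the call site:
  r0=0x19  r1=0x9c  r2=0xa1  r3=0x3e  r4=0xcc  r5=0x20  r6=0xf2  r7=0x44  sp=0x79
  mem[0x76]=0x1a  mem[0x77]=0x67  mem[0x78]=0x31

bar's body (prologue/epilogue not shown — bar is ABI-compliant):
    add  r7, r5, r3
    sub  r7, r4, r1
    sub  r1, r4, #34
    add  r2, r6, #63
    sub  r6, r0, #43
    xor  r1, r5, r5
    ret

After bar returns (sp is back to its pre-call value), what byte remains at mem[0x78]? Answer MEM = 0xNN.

MEM = 0x44

prologue: push r7 -> mem[0x78]=0x44, sp=0x78
body[0] add  r7, r5, r3 -> r7=0x5e
body[1] sub  r7, r4, r1 -> r7=0x30
body[2] sub  r1, r4, #34 -> r1=0xaa
body[3] add  r2, r6, #63 -> r2=0x31
body[4] sub  r6, r0, #43 -> r6=0xee
body[5] xor  r1, r5, r5 -> r1=0x00
epilogue: pop r7=0x44, sp=0x79
prologue pushed ['r7'] at ['0x78']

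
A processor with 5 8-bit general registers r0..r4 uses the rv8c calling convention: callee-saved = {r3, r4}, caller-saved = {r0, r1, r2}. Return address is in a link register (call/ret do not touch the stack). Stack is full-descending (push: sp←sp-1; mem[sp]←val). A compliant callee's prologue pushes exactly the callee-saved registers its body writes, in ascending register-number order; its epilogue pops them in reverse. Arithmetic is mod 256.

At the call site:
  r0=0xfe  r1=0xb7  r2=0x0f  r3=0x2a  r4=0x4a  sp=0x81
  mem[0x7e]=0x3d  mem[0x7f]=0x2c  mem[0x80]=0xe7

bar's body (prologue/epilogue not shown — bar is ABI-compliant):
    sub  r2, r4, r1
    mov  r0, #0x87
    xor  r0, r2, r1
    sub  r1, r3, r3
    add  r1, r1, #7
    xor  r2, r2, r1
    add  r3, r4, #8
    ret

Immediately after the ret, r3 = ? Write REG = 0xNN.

REG = 0x2a

prologue: push r3 → mem[0x80]=0x2a, sp=0x80
body[0] sub  r2, r4, r1 → r2=0x93
body[1] mov  r0, #0x87 → r0=0x87
body[2] xor  r0, r2, r1 → r0=0x24
body[3] sub  r1, r3, r3 → r1=0x00
body[4] add  r1, r1, #7 → r1=0x07
body[5] xor  r2, r2, r1 → r2=0x94
body[6] add  r3, r4, #8 → r3=0x52
epilogue: pop r3=0x2a, sp=0x81
r3 is callee-saved → restored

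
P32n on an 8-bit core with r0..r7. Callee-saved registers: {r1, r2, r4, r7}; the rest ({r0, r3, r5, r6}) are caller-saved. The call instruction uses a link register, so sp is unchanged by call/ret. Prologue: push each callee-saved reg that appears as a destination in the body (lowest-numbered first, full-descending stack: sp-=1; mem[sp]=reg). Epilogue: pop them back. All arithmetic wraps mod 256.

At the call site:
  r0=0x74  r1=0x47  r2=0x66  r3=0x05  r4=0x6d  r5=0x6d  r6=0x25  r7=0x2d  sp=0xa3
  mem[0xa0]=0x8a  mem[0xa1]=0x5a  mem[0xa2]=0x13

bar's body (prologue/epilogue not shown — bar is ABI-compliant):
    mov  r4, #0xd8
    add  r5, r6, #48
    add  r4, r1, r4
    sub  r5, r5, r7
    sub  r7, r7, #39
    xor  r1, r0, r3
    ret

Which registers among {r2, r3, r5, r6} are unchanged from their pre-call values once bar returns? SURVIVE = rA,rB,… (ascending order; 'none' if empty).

SURVIVE = r2,r3,r6

prologue: push r1 -> mem[0xa2]=0x47, sp=0xa2
prologue: push r4 -> mem[0xa1]=0x6d, sp=0xa1
prologue: push r7 -> mem[0xa0]=0x2d, sp=0xa0
body[0] mov  r4, #0xd8 -> r4=0xd8
body[1] add  r5, r6, #48 -> r5=0x55
body[2] add  r4, r1, r4 -> r4=0x1f
body[3] sub  r5, r5, r7 -> r5=0x28
body[4] sub  r7, r7, #39 -> r7=0x06
body[5] xor  r1, r0, r3 -> r1=0x71
epilogue: pop r7=0x2d, sp=0xa1
epilogue: pop r4=0x6d, sp=0xa2
epilogue: pop r1=0x47, sp=0xa3
r2: callee-saved, written=False
r3: caller-saved, written=False
r5: caller-saved, written=True
r6: caller-saved, written=False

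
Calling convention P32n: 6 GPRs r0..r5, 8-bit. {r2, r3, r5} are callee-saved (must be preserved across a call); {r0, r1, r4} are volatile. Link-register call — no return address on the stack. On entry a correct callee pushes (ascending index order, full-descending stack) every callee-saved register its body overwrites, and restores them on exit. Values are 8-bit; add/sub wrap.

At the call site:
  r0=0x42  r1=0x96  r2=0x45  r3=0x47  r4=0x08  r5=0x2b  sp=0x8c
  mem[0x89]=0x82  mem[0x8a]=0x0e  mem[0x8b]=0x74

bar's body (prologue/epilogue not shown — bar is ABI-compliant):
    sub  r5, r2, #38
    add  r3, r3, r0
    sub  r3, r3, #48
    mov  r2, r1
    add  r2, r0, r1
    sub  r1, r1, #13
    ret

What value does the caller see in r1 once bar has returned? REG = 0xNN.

prologue: push r2 → mem[0x8b]=0x45, sp=0x8b
prologue: push r3 → mem[0x8a]=0x47, sp=0x8a
prologue: push r5 → mem[0x89]=0x2b, sp=0x89
body[0] sub  r5, r2, #38 → r5=0x1f
body[1] add  r3, r3, r0 → r3=0x89
body[2] sub  r3, r3, #48 → r3=0x59
body[3] mov  r2, r1 → r2=0x96
body[4] add  r2, r0, r1 → r2=0xd8
body[5] sub  r1, r1, #13 → r1=0x89
epilogue: pop r5=0x2b, sp=0x8a
epilogue: pop r3=0x47, sp=0x8b
epilogue: pop r2=0x45, sp=0x8c
r1 is caller-saved → body value

REG = 0x89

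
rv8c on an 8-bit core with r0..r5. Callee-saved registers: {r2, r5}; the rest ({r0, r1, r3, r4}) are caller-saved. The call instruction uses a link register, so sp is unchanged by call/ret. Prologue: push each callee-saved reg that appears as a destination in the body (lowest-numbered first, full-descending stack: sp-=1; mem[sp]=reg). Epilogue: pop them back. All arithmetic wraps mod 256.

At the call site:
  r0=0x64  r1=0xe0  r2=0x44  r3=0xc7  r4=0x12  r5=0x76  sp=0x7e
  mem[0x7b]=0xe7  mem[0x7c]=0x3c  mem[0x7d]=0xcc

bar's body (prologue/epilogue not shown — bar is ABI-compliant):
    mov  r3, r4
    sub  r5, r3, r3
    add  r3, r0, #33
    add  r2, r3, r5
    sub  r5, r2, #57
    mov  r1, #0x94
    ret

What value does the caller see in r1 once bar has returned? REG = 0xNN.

REG = 0x94

prologue: push r2 -> mem[0x7d]=0x44, sp=0x7d
prologue: push r5 -> mem[0x7c]=0x76, sp=0x7c
body[0] mov  r3, r4 -> r3=0x12
body[1] sub  r5, r3, r3 -> r5=0x00
body[2] add  r3, r0, #33 -> r3=0x85
body[3] add  r2, r3, r5 -> r2=0x85
body[4] sub  r5, r2, #57 -> r5=0x4c
body[5] mov  r1, #0x94 -> r1=0x94
epilogue: pop r5=0x76, sp=0x7d
epilogue: pop r2=0x44, sp=0x7e
r1 is caller-saved -> body value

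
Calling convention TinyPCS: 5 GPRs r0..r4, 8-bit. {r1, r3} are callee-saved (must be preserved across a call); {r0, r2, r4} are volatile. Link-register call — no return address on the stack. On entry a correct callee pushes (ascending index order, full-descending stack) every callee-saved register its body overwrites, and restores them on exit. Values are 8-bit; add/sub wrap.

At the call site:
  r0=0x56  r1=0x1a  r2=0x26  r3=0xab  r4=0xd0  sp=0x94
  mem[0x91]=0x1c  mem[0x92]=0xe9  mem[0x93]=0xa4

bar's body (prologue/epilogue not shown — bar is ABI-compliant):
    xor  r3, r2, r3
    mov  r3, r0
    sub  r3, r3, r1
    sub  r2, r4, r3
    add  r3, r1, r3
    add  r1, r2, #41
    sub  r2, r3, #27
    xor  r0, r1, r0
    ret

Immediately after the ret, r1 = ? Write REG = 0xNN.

REG = 0x1a

prologue: push r1 -> mem[0x93]=0x1a, sp=0x93
prologue: push r3 -> mem[0x92]=0xab, sp=0x92
body[0] xor  r3, r2, r3 -> r3=0x8d
body[1] mov  r3, r0 -> r3=0x56
body[2] sub  r3, r3, r1 -> r3=0x3c
body[3] sub  r2, r4, r3 -> r2=0x94
body[4] add  r3, r1, r3 -> r3=0x56
body[5] add  r1, r2, #41 -> r1=0xbd
body[6] sub  r2, r3, #27 -> r2=0x3b
body[7] xor  r0, r1, r0 -> r0=0xeb
epilogue: pop r3=0xab, sp=0x93
epilogue: pop r1=0x1a, sp=0x94
r1 is callee-saved -> restored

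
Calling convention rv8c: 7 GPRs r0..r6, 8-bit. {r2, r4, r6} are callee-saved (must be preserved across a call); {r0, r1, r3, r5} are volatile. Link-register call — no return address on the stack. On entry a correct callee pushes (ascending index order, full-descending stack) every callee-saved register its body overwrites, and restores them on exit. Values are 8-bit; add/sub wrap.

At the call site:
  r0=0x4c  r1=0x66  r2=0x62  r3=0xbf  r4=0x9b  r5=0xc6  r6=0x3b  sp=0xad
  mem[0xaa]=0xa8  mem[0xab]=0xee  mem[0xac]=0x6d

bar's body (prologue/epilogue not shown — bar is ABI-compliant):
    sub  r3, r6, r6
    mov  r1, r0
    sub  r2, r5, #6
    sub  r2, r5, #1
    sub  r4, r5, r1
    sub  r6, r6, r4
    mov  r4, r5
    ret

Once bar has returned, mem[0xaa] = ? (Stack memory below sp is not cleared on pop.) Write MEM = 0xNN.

MEM = 0x3b

prologue: push r2 -> mem[0xac]=0x62, sp=0xac
prologue: push r4 -> mem[0xab]=0x9b, sp=0xab
prologue: push r6 -> mem[0xaa]=0x3b, sp=0xaa
body[0] sub  r3, r6, r6 -> r3=0x00
body[1] mov  r1, r0 -> r1=0x4c
body[2] sub  r2, r5, #6 -> r2=0xc0
body[3] sub  r2, r5, #1 -> r2=0xc5
body[4] sub  r4, r5, r1 -> r4=0x7a
body[5] sub  r6, r6, r4 -> r6=0xc1
body[6] mov  r4, r5 -> r4=0xc6
epilogue: pop r6=0x3b, sp=0xab
epilogue: pop r4=0x9b, sp=0xac
epilogue: pop r2=0x62, sp=0xad
prologue pushed ['r2', 'r4', 'r6'] at ['0xac', '0xab', '0xaa']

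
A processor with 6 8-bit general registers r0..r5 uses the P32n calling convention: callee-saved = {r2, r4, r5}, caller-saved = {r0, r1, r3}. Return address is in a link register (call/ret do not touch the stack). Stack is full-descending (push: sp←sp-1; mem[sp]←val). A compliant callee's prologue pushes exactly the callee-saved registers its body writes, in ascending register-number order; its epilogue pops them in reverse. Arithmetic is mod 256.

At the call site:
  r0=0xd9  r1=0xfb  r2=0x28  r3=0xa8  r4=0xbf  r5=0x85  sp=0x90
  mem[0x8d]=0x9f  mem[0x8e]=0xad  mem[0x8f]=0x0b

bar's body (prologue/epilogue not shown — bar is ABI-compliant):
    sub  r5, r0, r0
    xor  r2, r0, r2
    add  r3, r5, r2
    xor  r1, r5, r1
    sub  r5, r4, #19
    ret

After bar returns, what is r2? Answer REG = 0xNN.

prologue: push r2 → mem[0x8f]=0x28, sp=0x8f
prologue: push r5 → mem[0x8e]=0x85, sp=0x8e
body[0] sub  r5, r0, r0 → r5=0x00
body[1] xor  r2, r0, r2 → r2=0xf1
body[2] add  r3, r5, r2 → r3=0xf1
body[3] xor  r1, r5, r1 → r1=0xfb
body[4] sub  r5, r4, #19 → r5=0xac
epilogue: pop r5=0x85, sp=0x8f
epilogue: pop r2=0x28, sp=0x90
r2 is callee-saved → restored

REG = 0x28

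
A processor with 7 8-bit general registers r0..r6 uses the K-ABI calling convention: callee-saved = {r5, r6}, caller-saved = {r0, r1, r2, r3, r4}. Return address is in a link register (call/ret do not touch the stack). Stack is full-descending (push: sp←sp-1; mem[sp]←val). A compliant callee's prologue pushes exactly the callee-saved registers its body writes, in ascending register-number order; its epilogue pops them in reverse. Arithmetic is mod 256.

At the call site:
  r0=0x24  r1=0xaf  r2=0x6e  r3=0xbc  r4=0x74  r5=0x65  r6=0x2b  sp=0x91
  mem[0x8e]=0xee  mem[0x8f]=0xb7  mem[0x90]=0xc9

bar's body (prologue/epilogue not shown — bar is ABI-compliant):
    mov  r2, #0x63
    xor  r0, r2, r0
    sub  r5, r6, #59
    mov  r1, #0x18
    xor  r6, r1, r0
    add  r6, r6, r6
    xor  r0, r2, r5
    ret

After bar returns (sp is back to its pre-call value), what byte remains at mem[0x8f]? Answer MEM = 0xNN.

MEM = 0x2b

prologue: push r5 → mem[0x90]=0x65, sp=0x90
prologue: push r6 → mem[0x8f]=0x2b, sp=0x8f
body[0] mov  r2, #0x63 → r2=0x63
body[1] xor  r0, r2, r0 → r0=0x47
body[2] sub  r5, r6, #59 → r5=0xf0
body[3] mov  r1, #0x18 → r1=0x18
body[4] xor  r6, r1, r0 → r6=0x5f
body[5] add  r6, r6, r6 → r6=0xbe
body[6] xor  r0, r2, r5 → r0=0x93
epilogue: pop r6=0x2b, sp=0x90
epilogue: pop r5=0x65, sp=0x91
prologue pushed ['r5', 'r6'] at ['0x90', '0x8f']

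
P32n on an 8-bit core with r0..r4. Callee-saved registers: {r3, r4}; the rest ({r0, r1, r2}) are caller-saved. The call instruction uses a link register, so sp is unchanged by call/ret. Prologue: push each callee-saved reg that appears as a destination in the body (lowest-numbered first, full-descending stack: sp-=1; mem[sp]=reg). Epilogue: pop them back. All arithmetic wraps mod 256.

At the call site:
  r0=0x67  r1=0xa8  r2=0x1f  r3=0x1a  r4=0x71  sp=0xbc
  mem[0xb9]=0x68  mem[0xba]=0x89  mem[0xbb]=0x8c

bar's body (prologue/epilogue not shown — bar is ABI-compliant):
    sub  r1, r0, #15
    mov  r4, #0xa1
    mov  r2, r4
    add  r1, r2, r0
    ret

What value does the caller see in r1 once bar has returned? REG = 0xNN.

REG = 0x08

prologue: push r4 → mem[0xbb]=0x71, sp=0xbb
body[0] sub  r1, r0, #15 → r1=0x58
body[1] mov  r4, #0xa1 → r4=0xa1
body[2] mov  r2, r4 → r2=0xa1
body[3] add  r1, r2, r0 → r1=0x08
epilogue: pop r4=0x71, sp=0xbc
r1 is caller-saved → body value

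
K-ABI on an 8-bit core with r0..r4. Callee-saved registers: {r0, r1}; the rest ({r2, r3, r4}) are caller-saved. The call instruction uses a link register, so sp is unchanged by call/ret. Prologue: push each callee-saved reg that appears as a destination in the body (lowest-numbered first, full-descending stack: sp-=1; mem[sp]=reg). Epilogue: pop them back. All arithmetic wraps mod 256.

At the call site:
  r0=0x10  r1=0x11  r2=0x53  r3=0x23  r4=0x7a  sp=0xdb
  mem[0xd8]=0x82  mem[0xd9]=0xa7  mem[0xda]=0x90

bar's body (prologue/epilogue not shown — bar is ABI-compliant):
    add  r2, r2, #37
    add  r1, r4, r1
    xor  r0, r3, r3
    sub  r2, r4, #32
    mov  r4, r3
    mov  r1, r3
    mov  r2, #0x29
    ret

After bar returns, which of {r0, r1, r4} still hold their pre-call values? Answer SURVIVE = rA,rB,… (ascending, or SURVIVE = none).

SURVIVE = r0,r1

prologue: push r0 -> mem[0xda]=0x10, sp=0xda
prologue: push r1 -> mem[0xd9]=0x11, sp=0xd9
body[0] add  r2, r2, #37 -> r2=0x78
body[1] add  r1, r4, r1 -> r1=0x8b
body[2] xor  r0, r3, r3 -> r0=0x00
body[3] sub  r2, r4, #32 -> r2=0x5a
body[4] mov  r4, r3 -> r4=0x23
body[5] mov  r1, r3 -> r1=0x23
body[6] mov  r2, #0x29 -> r2=0x29
epilogue: pop r1=0x11, sp=0xda
epilogue: pop r0=0x10, sp=0xdb
r0: callee-saved, written=True
r1: callee-saved, written=True
r4: caller-saved, written=True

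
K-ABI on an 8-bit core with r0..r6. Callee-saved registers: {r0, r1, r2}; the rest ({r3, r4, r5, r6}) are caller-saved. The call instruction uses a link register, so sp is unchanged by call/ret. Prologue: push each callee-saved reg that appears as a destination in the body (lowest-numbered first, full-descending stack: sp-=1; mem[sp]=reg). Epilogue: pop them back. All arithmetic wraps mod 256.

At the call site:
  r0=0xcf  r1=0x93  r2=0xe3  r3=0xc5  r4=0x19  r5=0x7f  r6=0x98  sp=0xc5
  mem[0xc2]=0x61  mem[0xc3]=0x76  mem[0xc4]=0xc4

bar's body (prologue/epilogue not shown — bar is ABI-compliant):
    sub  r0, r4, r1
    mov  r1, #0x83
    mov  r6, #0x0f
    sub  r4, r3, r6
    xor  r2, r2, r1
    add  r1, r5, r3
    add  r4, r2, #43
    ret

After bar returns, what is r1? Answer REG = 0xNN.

prologue: push r0 → mem[0xc4]=0xcf, sp=0xc4
prologue: push r1 → mem[0xc3]=0x93, sp=0xc3
prologue: push r2 → mem[0xc2]=0xe3, sp=0xc2
body[0] sub  r0, r4, r1 → r0=0x86
body[1] mov  r1, #0x83 → r1=0x83
body[2] mov  r6, #0x0f → r6=0x0f
body[3] sub  r4, r3, r6 → r4=0xb6
body[4] xor  r2, r2, r1 → r2=0x60
body[5] add  r1, r5, r3 → r1=0x44
body[6] add  r4, r2, #43 → r4=0x8b
epilogue: pop r2=0xe3, sp=0xc3
epilogue: pop r1=0x93, sp=0xc4
epilogue: pop r0=0xcf, sp=0xc5
r1 is callee-saved → restored

REG = 0x93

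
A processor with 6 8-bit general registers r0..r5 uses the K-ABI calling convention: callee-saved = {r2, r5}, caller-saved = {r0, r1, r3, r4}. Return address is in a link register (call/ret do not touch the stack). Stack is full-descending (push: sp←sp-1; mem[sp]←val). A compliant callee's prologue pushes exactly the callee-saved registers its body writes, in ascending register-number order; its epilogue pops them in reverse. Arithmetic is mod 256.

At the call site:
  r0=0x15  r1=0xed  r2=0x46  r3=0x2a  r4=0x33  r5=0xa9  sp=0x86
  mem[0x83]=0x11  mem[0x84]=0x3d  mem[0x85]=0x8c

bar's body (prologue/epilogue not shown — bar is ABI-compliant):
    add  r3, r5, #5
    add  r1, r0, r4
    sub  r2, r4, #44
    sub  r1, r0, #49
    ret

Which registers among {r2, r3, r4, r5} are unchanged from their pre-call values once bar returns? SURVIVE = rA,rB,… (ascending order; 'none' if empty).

prologue: push r2 -> mem[0x85]=0x46, sp=0x85
body[0] add  r3, r5, #5 -> r3=0xae
body[1] add  r1, r0, r4 -> r1=0x48
body[2] sub  r2, r4, #44 -> r2=0x07
body[3] sub  r1, r0, #49 -> r1=0xe4
epilogue: pop r2=0x46, sp=0x86
r2: callee-saved, written=True
r3: caller-saved, written=True
r4: caller-saved, written=False
r5: callee-saved, written=False

SURVIVE = r2,r4,r5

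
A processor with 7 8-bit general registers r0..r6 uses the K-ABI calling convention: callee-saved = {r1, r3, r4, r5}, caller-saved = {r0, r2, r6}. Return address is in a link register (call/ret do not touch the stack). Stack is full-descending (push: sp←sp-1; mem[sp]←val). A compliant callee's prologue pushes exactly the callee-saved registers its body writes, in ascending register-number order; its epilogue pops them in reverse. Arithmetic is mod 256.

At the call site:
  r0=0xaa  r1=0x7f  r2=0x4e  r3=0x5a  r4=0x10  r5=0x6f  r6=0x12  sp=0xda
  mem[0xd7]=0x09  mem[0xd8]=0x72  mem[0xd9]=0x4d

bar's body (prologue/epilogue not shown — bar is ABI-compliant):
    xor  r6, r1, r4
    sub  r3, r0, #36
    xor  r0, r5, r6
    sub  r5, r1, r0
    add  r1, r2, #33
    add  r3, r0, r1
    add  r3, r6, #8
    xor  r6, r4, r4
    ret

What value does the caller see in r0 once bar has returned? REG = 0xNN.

REG = 0x00

prologue: push r1 -> mem[0xd9]=0x7f, sp=0xd9
prologue: push r3 -> mem[0xd8]=0x5a, sp=0xd8
prologue: push r5 -> mem[0xd7]=0x6f, sp=0xd7
body[0] xor  r6, r1, r4 -> r6=0x6f
body[1] sub  r3, r0, #36 -> r3=0x86
body[2] xor  r0, r5, r6 -> r0=0x00
body[3] sub  r5, r1, r0 -> r5=0x7f
body[4] add  r1, r2, #33 -> r1=0x6f
body[5] add  r3, r0, r1 -> r3=0x6f
body[6] add  r3, r6, #8 -> r3=0x77
body[7] xor  r6, r4, r4 -> r6=0x00
epilogue: pop r5=0x6f, sp=0xd8
epilogue: pop r3=0x5a, sp=0xd9
epilogue: pop r1=0x7f, sp=0xda
r0 is caller-saved -> body value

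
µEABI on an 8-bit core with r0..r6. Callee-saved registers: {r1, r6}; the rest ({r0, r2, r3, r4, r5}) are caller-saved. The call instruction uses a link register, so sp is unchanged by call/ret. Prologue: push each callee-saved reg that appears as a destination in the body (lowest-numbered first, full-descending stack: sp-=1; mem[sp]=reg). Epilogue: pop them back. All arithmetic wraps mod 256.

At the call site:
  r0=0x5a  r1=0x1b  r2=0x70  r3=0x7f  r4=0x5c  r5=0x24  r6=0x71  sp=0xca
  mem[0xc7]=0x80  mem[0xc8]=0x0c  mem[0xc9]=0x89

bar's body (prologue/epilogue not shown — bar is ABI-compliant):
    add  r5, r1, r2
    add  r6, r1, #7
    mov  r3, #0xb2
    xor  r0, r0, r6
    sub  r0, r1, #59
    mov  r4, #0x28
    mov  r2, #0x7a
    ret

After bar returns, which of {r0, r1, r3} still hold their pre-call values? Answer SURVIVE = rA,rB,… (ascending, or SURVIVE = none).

prologue: push r6 -> mem[0xc9]=0x71, sp=0xc9
body[0] add  r5, r1, r2 -> r5=0x8b
body[1] add  r6, r1, #7 -> r6=0x22
body[2] mov  r3, #0xb2 -> r3=0xb2
body[3] xor  r0, r0, r6 -> r0=0x78
body[4] sub  r0, r1, #59 -> r0=0xe0
body[5] mov  r4, #0x28 -> r4=0x28
body[6] mov  r2, #0x7a -> r2=0x7a
epilogue: pop r6=0x71, sp=0xca
r0: caller-saved, written=True
r1: callee-saved, written=False
r3: caller-saved, written=True

SURVIVE = r1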